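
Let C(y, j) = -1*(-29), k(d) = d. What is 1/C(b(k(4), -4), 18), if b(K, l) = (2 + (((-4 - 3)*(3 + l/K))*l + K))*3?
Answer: 1/29 ≈ 0.034483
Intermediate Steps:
b(K, l) = 6 + 3*K + 3*l*(-21 - 7*l/K) (b(K, l) = (2 + ((-7*(3 + l/K))*l + K))*3 = (2 + ((-21 - 7*l/K)*l + K))*3 = (2 + (l*(-21 - 7*l/K) + K))*3 = (2 + (K + l*(-21 - 7*l/K)))*3 = (2 + K + l*(-21 - 7*l/K))*3 = 6 + 3*K + 3*l*(-21 - 7*l/K))
C(y, j) = 29
1/C(b(k(4), -4), 18) = 1/29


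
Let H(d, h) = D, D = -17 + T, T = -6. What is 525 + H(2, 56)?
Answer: 502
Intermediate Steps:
D = -23 (D = -17 - 6 = -23)
H(d, h) = -23
525 + H(2, 56) = 525 - 23 = 502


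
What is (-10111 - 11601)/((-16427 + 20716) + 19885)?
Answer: -10856/12087 ≈ -0.89816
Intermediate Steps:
(-10111 - 11601)/((-16427 + 20716) + 19885) = -21712/(4289 + 19885) = -21712/24174 = -21712*1/24174 = -10856/12087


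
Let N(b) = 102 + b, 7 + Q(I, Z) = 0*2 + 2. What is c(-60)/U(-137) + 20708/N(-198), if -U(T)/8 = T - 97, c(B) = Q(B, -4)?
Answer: -403811/1872 ≈ -215.71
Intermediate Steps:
Q(I, Z) = -5 (Q(I, Z) = -7 + (0*2 + 2) = -7 + (0 + 2) = -7 + 2 = -5)
c(B) = -5
U(T) = 776 - 8*T (U(T) = -8*(T - 97) = -8*(-97 + T) = 776 - 8*T)
c(-60)/U(-137) + 20708/N(-198) = -5/(776 - 8*(-137)) + 20708/(102 - 198) = -5/(776 + 1096) + 20708/(-96) = -5/1872 + 20708*(-1/96) = -5*1/1872 - 5177/24 = -5/1872 - 5177/24 = -403811/1872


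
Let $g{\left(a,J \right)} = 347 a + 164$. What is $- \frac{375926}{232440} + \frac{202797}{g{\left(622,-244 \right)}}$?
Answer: $- \frac{8515282367}{12551643780} \approx -0.67842$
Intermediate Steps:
$g{\left(a,J \right)} = 164 + 347 a$
$- \frac{375926}{232440} + \frac{202797}{g{\left(622,-244 \right)}} = - \frac{375926}{232440} + \frac{202797}{164 + 347 \cdot 622} = \left(-375926\right) \frac{1}{232440} + \frac{202797}{164 + 215834} = - \frac{187963}{116220} + \frac{202797}{215998} = - \frac{8515282367}{12551643780}$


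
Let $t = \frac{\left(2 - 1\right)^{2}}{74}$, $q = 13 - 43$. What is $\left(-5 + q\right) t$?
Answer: $- \frac{35}{74} \approx -0.47297$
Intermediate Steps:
$q = -30$ ($q = 13 - 43 = -30$)
$t = \frac{1}{74}$ ($t = 1^{2} \cdot \frac{1}{74} = 1 \cdot \frac{1}{74} = \frac{1}{74} \approx 0.013514$)
$\left(-5 + q\right) t = \left(-5 - 30\right) \frac{1}{74} = \left(-35\right) \frac{1}{74} = - \frac{35}{74}$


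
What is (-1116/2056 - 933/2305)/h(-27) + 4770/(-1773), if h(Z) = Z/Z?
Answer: -849091529/233399690 ≈ -3.6379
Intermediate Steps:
h(Z) = 1
(-1116/2056 - 933/2305)/h(-27) + 4770/(-1773) = (-1116/2056 - 933/2305)/1 + 4770/(-1773) = (-1116*1/2056 - 933*1/2305)*1 + 4770*(-1/1773) = (-279/514 - 933/2305)*1 - 530/197 = -1122657/1184770*1 - 530/197 = -1122657/1184770 - 530/197 = -849091529/233399690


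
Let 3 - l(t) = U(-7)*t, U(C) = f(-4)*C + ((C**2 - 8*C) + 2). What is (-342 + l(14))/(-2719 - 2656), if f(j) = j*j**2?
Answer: 8109/5375 ≈ 1.5087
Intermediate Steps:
f(j) = j**3
U(C) = 2 + C**2 - 72*C (U(C) = (-4)**3*C + ((C**2 - 8*C) + 2) = -64*C + (2 + C**2 - 8*C) = 2 + C**2 - 72*C)
l(t) = 3 - 555*t (l(t) = 3 - (2 + (-7)**2 - 72*(-7))*t = 3 - (2 + 49 + 504)*t = 3 - 555*t)
(-342 + l(14))/(-2719 - 2656) = (-342 + (3 - 555*14))/(-2719 - 2656) = (-342 + (3 - 7770))/(-5375) = (-342 - 7767)*(-1/5375) = -8109*(-1/5375) = 8109/5375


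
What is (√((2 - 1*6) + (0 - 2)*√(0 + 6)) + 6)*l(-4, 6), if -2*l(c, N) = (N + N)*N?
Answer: -216 - 36*I*√(4 + 2*√6) ≈ -216.0 - 107.39*I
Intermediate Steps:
l(c, N) = -N² (l(c, N) = -(N + N)*N/2 = -2*N*N/2 = -N²)
(√((2 - 1*6) + (0 - 2)*√(0 + 6)) + 6)*l(-4, 6) = (√((2 - 1*6) + (0 - 2)*√(0 + 6)) + 6)*(-1*6²) = (√((2 - 6) - 2*√6) + 6)*(-1*36) = (√(-4 - 2*√6) + 6)*(-36) = (6 + √(-4 - 2*√6))*(-36) = -216 - 36*√(-4 - 2*√6)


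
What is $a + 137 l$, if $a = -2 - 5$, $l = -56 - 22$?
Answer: $-10693$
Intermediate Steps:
$l = -78$ ($l = -56 - 22 = -78$)
$a = -7$ ($a = -2 - 5 = -7$)
$a + 137 l = -7 + 137 \left(-78\right) = -7 - 10686 = -10693$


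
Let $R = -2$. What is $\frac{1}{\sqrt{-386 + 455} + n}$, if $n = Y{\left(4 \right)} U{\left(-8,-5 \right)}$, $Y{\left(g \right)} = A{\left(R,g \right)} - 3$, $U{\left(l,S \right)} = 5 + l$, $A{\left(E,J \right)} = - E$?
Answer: $- \frac{1}{20} + \frac{\sqrt{69}}{60} \approx 0.088444$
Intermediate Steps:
$Y{\left(g \right)} = -1$ ($Y{\left(g \right)} = \left(-1\right) \left(-2\right) - 3 = 2 - 3 = -1$)
$n = 3$ ($n = - (5 - 8) = \left(-1\right) \left(-3\right) = 3$)
$\frac{1}{\sqrt{-386 + 455} + n} = \frac{1}{\sqrt{-386 + 455} + 3} = \frac{1}{\sqrt{69} + 3} = \frac{1}{3 + \sqrt{69}}$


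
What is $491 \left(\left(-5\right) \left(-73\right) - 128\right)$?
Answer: $116367$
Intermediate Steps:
$491 \left(\left(-5\right) \left(-73\right) - 128\right) = 491 \left(365 - 128\right) = 491 \cdot 237 = 116367$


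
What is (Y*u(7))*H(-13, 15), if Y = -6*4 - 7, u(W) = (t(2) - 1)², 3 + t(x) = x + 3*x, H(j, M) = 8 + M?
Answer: -11408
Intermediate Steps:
t(x) = -3 + 4*x (t(x) = -3 + (x + 3*x) = -3 + 4*x)
u(W) = 16 (u(W) = ((-3 + 4*2) - 1)² = ((-3 + 8) - 1)² = (5 - 1)² = 4² = 16)
Y = -31 (Y = -24 - 7 = -31)
(Y*u(7))*H(-13, 15) = (-31*16)*(8 + 15) = -496*23 = -11408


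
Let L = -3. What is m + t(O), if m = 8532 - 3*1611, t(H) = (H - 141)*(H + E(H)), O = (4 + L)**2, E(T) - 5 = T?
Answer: 2719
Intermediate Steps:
E(T) = 5 + T
O = 1 (O = (4 - 3)**2 = 1**2 = 1)
t(H) = (-141 + H)*(5 + 2*H) (t(H) = (H - 141)*(H + (5 + H)) = (-141 + H)*(5 + 2*H))
m = 3699 (m = 8532 - 4833 = 3699)
m + t(O) = 3699 + (-705 - 277*1 + 2*1**2) = 3699 + (-705 - 277 + 2*1) = 3699 + (-705 - 277 + 2) = 3699 - 980 = 2719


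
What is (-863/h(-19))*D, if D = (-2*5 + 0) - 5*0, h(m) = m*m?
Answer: 8630/361 ≈ 23.906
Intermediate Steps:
h(m) = m²
D = -10 (D = (-10 + 0) + 0 = -10 + 0 = -10)
(-863/h(-19))*D = -863/((-19)²)*(-10) = -863/361*(-10) = 8630/361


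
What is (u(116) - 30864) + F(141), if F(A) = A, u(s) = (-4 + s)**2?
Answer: -18179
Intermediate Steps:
(u(116) - 30864) + F(141) = ((-4 + 116)**2 - 30864) + 141 = (112**2 - 30864) + 141 = (12544 - 30864) + 141 = -18320 + 141 = -18179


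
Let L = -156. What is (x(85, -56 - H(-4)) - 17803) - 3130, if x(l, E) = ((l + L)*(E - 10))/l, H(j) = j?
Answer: -1774903/85 ≈ -20881.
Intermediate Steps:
x(l, E) = (-156 + l)*(-10 + E)/l (x(l, E) = ((l - 156)*(E - 10))/l = ((-156 + l)*(-10 + E))/l = (-156 + l)*(-10 + E)/l)
(x(85, -56 - H(-4)) - 17803) - 3130 = ((1560 - 156*(-56 - 1*(-4)) + 85*(-10 + (-56 - 1*(-4))))/85 - 17803) - 3130 = ((1560 - 156*(-56 + 4) + 85*(-10 + (-56 + 4)))/85 - 17803) - 3130 = ((1560 - 156*(-52) + 85*(-10 - 52))/85 - 17803) - 3130 = ((1560 + 8112 + 85*(-62))/85 - 17803) - 3130 = ((1560 + 8112 - 5270)/85 - 17803) - 3130 = ((1/85)*4402 - 17803) - 3130 = (4402/85 - 17803) - 3130 = -1508853/85 - 3130 = -1774903/85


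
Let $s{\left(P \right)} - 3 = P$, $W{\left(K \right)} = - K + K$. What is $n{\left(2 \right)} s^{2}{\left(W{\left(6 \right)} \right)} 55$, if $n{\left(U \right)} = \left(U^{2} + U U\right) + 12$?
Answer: $9900$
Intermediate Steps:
$n{\left(U \right)} = 12 + 2 U^{2}$ ($n{\left(U \right)} = \left(U^{2} + U^{2}\right) + 12 = 2 U^{2} + 12 = 12 + 2 U^{2}$)
$W{\left(K \right)} = 0$
$s{\left(P \right)} = 3 + P$
$n{\left(2 \right)} s^{2}{\left(W{\left(6 \right)} \right)} 55 = \left(12 + 2 \cdot 2^{2}\right) \left(3 + 0\right)^{2} \cdot 55 = \left(12 + 2 \cdot 4\right) 3^{2} \cdot 55 = \left(12 + 8\right) 9 \cdot 55 = 20 \cdot 9 \cdot 55 = 180 \cdot 55 = 9900$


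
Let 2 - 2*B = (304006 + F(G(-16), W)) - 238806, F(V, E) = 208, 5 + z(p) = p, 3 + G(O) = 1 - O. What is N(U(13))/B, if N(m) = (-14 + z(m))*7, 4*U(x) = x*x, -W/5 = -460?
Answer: -217/43604 ≈ -0.0049766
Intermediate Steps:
W = 2300 (W = -5*(-460) = 2300)
G(O) = -2 - O (G(O) = -3 + (1 - O) = -2 - O)
z(p) = -5 + p
U(x) = x**2/4 (U(x) = (x*x)/4 = x**2/4)
N(m) = -133 + 7*m (N(m) = (-14 + (-5 + m))*7 = (-19 + m)*7 = -133 + 7*m)
B = -32703 (B = 1 - ((304006 + 208) - 238806)/2 = 1 - (304214 - 238806)/2 = 1 - 1/2*65408 = 1 - 32704 = -32703)
N(U(13))/B = (-133 + 7*((1/4)*13**2))/(-32703) = (-133 + 7*((1/4)*169))*(-1/32703) = (-133 + 7*(169/4))*(-1/32703) = (-133 + 1183/4)*(-1/32703) = (651/4)*(-1/32703) = -217/43604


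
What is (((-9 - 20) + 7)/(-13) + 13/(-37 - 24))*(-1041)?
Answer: -1221093/793 ≈ -1539.8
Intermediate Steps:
(((-9 - 20) + 7)/(-13) + 13/(-37 - 24))*(-1041) = ((-29 + 7)*(-1/13) + 13/(-61))*(-1041) = (-22*(-1/13) + 13*(-1/61))*(-1041) = (22/13 - 13/61)*(-1041) = (1173/793)*(-1041) = -1221093/793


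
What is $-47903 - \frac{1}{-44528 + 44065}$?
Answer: $- \frac{22179088}{463} \approx -47903.0$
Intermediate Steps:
$-47903 - \frac{1}{-44528 + 44065} = -47903 - \frac{1}{-463} = -47903 - - \frac{1}{463} = -47903 + \frac{1}{463} = - \frac{22179088}{463}$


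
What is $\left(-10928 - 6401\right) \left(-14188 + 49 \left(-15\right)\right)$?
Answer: $258600667$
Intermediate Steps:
$\left(-10928 - 6401\right) \left(-14188 + 49 \left(-15\right)\right) = - 17329 \left(-14188 - 735\right) = \left(-17329\right) \left(-14923\right) = 258600667$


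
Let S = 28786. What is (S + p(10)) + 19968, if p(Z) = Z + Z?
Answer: 48774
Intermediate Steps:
p(Z) = 2*Z
(S + p(10)) + 19968 = (28786 + 2*10) + 19968 = (28786 + 20) + 19968 = 28806 + 19968 = 48774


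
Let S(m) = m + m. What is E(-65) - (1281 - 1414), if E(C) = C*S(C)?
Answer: 8583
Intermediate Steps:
S(m) = 2*m
E(C) = 2*C² (E(C) = C*(2*C) = 2*C²)
E(-65) - (1281 - 1414) = 2*(-65)² - (1281 - 1414) = 2*4225 - 1*(-133) = 8450 + 133 = 8583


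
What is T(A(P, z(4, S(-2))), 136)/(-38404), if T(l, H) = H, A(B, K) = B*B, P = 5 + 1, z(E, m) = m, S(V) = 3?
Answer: -34/9601 ≈ -0.0035413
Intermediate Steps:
P = 6
A(B, K) = B²
T(A(P, z(4, S(-2))), 136)/(-38404) = 136/(-38404) = 136*(-1/38404) = -34/9601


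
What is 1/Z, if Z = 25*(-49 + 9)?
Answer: -1/1000 ≈ -0.0010000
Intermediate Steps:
Z = -1000 (Z = 25*(-40) = -1000)
1/Z = 1/(-1000) = -1/1000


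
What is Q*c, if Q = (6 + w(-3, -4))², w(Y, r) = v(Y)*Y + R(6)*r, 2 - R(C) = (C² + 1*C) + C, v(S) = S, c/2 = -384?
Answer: -30413568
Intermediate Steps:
c = -768 (c = 2*(-384) = -768)
R(C) = 2 - C² - 2*C (R(C) = 2 - ((C² + 1*C) + C) = 2 - ((C² + C) + C) = 2 - ((C + C²) + C) = 2 - (C² + 2*C) = 2 + (-C² - 2*C) = 2 - C² - 2*C)
w(Y, r) = Y² - 46*r (w(Y, r) = Y*Y + (2 - 1*6² - 2*6)*r = Y² + (2 - 1*36 - 12)*r = Y² + (2 - 36 - 12)*r = Y² - 46*r)
Q = 39601 (Q = (6 + ((-3)² - 46*(-4)))² = (6 + (9 + 184))² = (6 + 193)² = 199² = 39601)
Q*c = 39601*(-768) = -30413568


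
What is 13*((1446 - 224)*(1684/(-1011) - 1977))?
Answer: -31778846866/1011 ≈ -3.1433e+7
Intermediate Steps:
13*((1446 - 224)*(1684/(-1011) - 1977)) = 13*(1222*(1684*(-1/1011) - 1977)) = 13*(1222*(-1684/1011 - 1977)) = 13*(1222*(-2000431/1011)) = 13*(-2444526682/1011) = -31778846866/1011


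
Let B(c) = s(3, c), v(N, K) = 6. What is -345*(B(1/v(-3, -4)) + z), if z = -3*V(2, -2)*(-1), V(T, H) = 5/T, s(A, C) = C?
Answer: -2645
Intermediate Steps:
B(c) = c
z = 15/2 (z = -15/2*(-1) = 15/2 ≈ 7.5000)
-345*(B(1/v(-3, -4)) + z) = -345*(1/6 + 15/2) = -345*(⅙ + 15/2) = -345*23/3 = -2645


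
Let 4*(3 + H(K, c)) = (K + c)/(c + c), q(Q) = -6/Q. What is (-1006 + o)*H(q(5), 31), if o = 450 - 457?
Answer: 3617423/1240 ≈ 2917.3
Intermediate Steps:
H(K, c) = -3 + (K + c)/(8*c) (H(K, c) = -3 + ((K + c)/(c + c))/4 = -3 + ((K + c)/((2*c)))/4 = -3 + ((K + c)*(1/(2*c)))/4 = -3 + ((K + c)/(2*c))/4 = -3 + (K + c)/(8*c))
o = -7
(-1006 + o)*H(q(5), 31) = (-1006 - 7)*((⅛)*(-6/5 - 23*31)/31) = -1013*(-6*⅕ - 713)/(8*31) = -1013*(-6/5 - 713)/(8*31) = -1013*(-3571)/(8*31*5) = -1013*(-3571/1240) = 3617423/1240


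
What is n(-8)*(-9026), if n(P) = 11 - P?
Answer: -171494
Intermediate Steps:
n(-8)*(-9026) = (11 - 1*(-8))*(-9026) = (11 + 8)*(-9026) = 19*(-9026) = -171494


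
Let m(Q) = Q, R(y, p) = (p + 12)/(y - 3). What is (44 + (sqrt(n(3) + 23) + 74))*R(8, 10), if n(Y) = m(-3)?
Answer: 2596/5 + 44*sqrt(5)/5 ≈ 538.88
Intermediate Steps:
R(y, p) = (12 + p)/(-3 + y)
n(Y) = -3
(44 + (sqrt(n(3) + 23) + 74))*R(8, 10) = (44 + (sqrt(-3 + 23) + 74))*((12 + 10)/(-3 + 8)) = (44 + (sqrt(20) + 74))*(22/5) = (44 + (2*sqrt(5) + 74))*((1/5)*22) = (44 + (74 + 2*sqrt(5)))*(22/5) = (118 + 2*sqrt(5))*(22/5) = 2596/5 + 44*sqrt(5)/5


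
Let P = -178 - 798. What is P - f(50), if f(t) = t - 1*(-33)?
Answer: -1059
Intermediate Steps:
P = -976
f(t) = 33 + t (f(t) = t + 33 = 33 + t)
P - f(50) = -976 - (33 + 50) = -976 - 1*83 = -976 - 83 = -1059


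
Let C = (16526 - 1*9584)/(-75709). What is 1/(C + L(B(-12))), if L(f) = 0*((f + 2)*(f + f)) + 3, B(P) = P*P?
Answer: 75709/220185 ≈ 0.34384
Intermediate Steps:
B(P) = P²
L(f) = 3 (L(f) = 0*((2 + f)*(2*f)) + 3 = 0*(2*f*(2 + f)) + 3 = 0 + 3 = 3)
C = -6942/75709 (C = (16526 - 9584)*(-1/75709) = 6942*(-1/75709) = -6942/75709 ≈ -0.091693)
1/(C + L(B(-12))) = 1/(-6942/75709 + 3) = 1/(220185/75709) = 75709/220185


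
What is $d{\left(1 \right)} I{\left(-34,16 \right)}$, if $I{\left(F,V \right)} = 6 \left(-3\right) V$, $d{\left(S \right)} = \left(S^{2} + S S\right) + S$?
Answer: $-864$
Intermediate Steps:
$d{\left(S \right)} = S + 2 S^{2}$ ($d{\left(S \right)} = \left(S^{2} + S^{2}\right) + S = 2 S^{2} + S = S + 2 S^{2}$)
$I{\left(F,V \right)} = - 18 V$
$d{\left(1 \right)} I{\left(-34,16 \right)} = 1 \left(1 + 2 \cdot 1\right) \left(\left(-18\right) 16\right) = 1 \left(1 + 2\right) \left(-288\right) = 1 \cdot 3 \left(-288\right) = 3 \left(-288\right) = -864$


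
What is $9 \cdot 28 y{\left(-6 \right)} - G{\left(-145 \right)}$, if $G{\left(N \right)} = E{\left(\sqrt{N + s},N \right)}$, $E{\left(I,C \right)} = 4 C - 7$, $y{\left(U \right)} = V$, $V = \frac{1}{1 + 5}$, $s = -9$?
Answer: $629$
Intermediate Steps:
$V = \frac{1}{6} \approx 0.16667$
$y{\left(U \right)} = \frac{1}{6}$
$E{\left(I,C \right)} = -7 + 4 C$
$G{\left(N \right)} = -7 + 4 N$
$9 \cdot 28 y{\left(-6 \right)} - G{\left(-145 \right)} = 9 \cdot 28 \cdot \frac{1}{6} - \left(-7 + 4 \left(-145\right)\right) = 252 \cdot \frac{1}{6} - \left(-7 - 580\right) = 42 - -587 = 42 + 587 = 629$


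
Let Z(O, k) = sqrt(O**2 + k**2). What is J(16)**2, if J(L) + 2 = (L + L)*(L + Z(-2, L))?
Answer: 526340 + 65280*sqrt(65) ≈ 1.0526e+6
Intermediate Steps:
J(L) = -2 + 2*L*(L + sqrt(4 + L**2)) (J(L) = -2 + (L + L)*(L + sqrt((-2)**2 + L**2)) = -2 + (2*L)*(L + sqrt(4 + L**2)) = -2 + 2*L*(L + sqrt(4 + L**2)))
J(16)**2 = (-2 + 2*16**2 + 2*16*sqrt(4 + 16**2))**2 = (-2 + 2*256 + 2*16*sqrt(4 + 256))**2 = (-2 + 512 + 2*16*sqrt(260))**2 = (-2 + 512 + 2*16*(2*sqrt(65)))**2 = (-2 + 512 + 64*sqrt(65))**2 = (510 + 64*sqrt(65))**2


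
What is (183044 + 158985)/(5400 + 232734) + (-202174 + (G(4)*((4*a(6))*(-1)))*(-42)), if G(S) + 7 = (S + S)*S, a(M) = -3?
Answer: -51144649687/238134 ≈ -2.1477e+5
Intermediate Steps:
G(S) = -7 + 2*S² (G(S) = -7 + (S + S)*S = -7 + (2*S)*S = -7 + 2*S²)
(183044 + 158985)/(5400 + 232734) + (-202174 + (G(4)*((4*a(6))*(-1)))*(-42)) = (183044 + 158985)/(5400 + 232734) + (-202174 + ((-7 + 2*4²)*((4*(-3))*(-1)))*(-42)) = 342029/238134 + (-202174 + ((-7 + 2*16)*(-12*(-1)))*(-42)) = 342029*(1/238134) + (-202174 + ((-7 + 32)*12)*(-42)) = 342029/238134 + (-202174 + (25*12)*(-42)) = 342029/238134 + (-202174 + 300*(-42)) = 342029/238134 + (-202174 - 12600) = 342029/238134 - 214774 = -51144649687/238134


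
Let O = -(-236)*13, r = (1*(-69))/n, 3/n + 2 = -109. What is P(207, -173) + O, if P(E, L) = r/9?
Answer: 10055/3 ≈ 3351.7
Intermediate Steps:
n = -1/37 (n = 3/(-2 - 109) = 3/(-111) = 3*(-1/111) = -1/37 ≈ -0.027027)
r = 2553 (r = (1*(-69))/(-1/37) = -69*(-37) = 2553)
P(E, L) = 851/3 (P(E, L) = 2553/9 = 2553*(1/9) = 851/3)
O = 3068 (O = -1*(-3068) = 3068)
P(207, -173) + O = 851/3 + 3068 = 10055/3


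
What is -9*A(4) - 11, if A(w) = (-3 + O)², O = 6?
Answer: -92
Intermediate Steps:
A(w) = 9 (A(w) = (-3 + 6)² = 3² = 9)
-9*A(4) - 11 = -9*9 - 11 = -81 - 11 = -92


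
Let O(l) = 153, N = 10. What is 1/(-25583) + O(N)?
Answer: 3914198/25583 ≈ 153.00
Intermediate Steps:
1/(-25583) + O(N) = 1/(-25583) + 153 = -1/25583 + 153 = 3914198/25583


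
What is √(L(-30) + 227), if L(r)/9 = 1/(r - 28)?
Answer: √763106/58 ≈ 15.061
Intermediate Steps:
L(r) = 9/(-28 + r) (L(r) = 9/(r - 28) = 9/(-28 + r))
√(L(-30) + 227) = √(9/(-28 - 30) + 227) = √(9/(-58) + 227) = √(9*(-1/58) + 227) = √(-9/58 + 227) = √(13157/58) = √763106/58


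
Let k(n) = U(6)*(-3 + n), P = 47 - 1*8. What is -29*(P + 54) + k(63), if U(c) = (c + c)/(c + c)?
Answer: -2637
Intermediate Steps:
P = 39 (P = 47 - 8 = 39)
U(c) = 1 (U(c) = (2*c)/((2*c)) = (2*c)*(1/(2*c)) = 1)
k(n) = -3 + n (k(n) = 1*(-3 + n) = -3 + n)
-29*(P + 54) + k(63) = -29*(39 + 54) + (-3 + 63) = -29*93 + 60 = -2697 + 60 = -2637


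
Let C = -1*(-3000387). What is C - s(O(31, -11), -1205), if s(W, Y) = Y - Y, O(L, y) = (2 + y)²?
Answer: 3000387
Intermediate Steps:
C = 3000387
s(W, Y) = 0
C - s(O(31, -11), -1205) = 3000387 - 1*0 = 3000387 + 0 = 3000387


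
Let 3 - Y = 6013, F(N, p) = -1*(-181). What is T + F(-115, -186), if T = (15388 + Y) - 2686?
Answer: 6873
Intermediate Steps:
F(N, p) = 181
Y = -6010 (Y = 3 - 1*6013 = 3 - 6013 = -6010)
T = 6692 (T = (15388 - 6010) - 2686 = 9378 - 2686 = 6692)
T + F(-115, -186) = 6692 + 181 = 6873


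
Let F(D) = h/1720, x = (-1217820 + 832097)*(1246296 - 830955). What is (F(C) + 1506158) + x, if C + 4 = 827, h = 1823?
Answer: -275552721060377/1720 ≈ -1.6021e+11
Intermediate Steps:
x = -160206576543 (x = -385723*415341 = -160206576543)
C = 823 (C = -4 + 827 = 823)
F(D) = 1823/1720
(F(C) + 1506158) + x = (1823/1720 + 1506158) - 160206576543 = 2590593583/1720 - 160206576543 = -275552721060377/1720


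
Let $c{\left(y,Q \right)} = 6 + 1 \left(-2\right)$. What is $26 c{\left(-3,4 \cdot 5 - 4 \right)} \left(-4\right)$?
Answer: $-416$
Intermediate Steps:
$c{\left(y,Q \right)} = 4$ ($c{\left(y,Q \right)} = 6 - 2 = 4$)
$26 c{\left(-3,4 \cdot 5 - 4 \right)} \left(-4\right) = 26 \cdot 4 \left(-4\right) = 104 \left(-4\right) = -416$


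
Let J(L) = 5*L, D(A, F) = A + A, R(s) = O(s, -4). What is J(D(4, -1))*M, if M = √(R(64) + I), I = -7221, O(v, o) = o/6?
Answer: 40*I*√64995/3 ≈ 3399.2*I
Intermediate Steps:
O(v, o) = o/6 (O(v, o) = o*(⅙) = o/6)
R(s) = -⅔ (R(s) = (⅙)*(-4) = -⅔)
D(A, F) = 2*A
M = I*√64995/3 (M = √(-⅔ - 7221) = √(-21665/3) = I*√64995/3 ≈ 84.98*I)
J(D(4, -1))*M = (5*(2*4))*(I*√64995/3) = (5*8)*(I*√64995/3) = 40*(I*√64995/3) = 40*I*√64995/3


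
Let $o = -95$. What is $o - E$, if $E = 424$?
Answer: $-519$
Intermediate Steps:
$o - E = -95 - 424 = -519$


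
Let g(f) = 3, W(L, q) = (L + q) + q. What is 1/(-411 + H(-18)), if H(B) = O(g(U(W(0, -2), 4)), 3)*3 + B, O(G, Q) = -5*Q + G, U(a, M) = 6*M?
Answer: -1/465 ≈ -0.0021505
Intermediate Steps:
W(L, q) = L + 2*q
O(G, Q) = G - 5*Q
H(B) = -36 + B (H(B) = (3 - 5*3)*3 + B = (3 - 15)*3 + B = -12*3 + B = -36 + B)
1/(-411 + H(-18)) = 1/(-411 + (-36 - 18)) = 1/(-411 - 54) = 1/(-465) = -1/465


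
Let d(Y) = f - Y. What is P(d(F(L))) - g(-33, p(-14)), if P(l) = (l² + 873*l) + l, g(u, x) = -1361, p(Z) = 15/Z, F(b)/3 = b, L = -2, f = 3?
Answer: 9308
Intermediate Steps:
F(b) = 3*b
d(Y) = 3 - Y
P(l) = l² + 874*l
P(d(F(L))) - g(-33, p(-14)) = (3 - 3*(-2))*(874 + (3 - 3*(-2))) - 1*(-1361) = (3 - 1*(-6))*(874 + (3 - 1*(-6))) + 1361 = (3 + 6)*(874 + (3 + 6)) + 1361 = 9*(874 + 9) + 1361 = 9*883 + 1361 = 7947 + 1361 = 9308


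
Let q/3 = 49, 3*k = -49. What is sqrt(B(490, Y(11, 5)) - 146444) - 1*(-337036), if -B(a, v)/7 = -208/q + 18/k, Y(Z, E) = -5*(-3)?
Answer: 337036 + I*sqrt(64574034)/21 ≈ 3.3704e+5 + 382.66*I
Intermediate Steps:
k = -49/3 (k = (1/3)*(-49) = -49/3 ≈ -16.333)
Y(Z, E) = 15
q = 147 (q = 3*49 = 147)
B(a, v) = 370/21 (B(a, v) = -7*(-208/147 + 18/(-49/3)) = -7*(-208*1/147 + 18*(-3/49)) = -7*(-208/147 - 54/49) = -7*(-370/147) = 370/21)
sqrt(B(490, Y(11, 5)) - 146444) - 1*(-337036) = sqrt(370/21 - 146444) - 1*(-337036) = sqrt(-3074954/21) + 337036 = I*sqrt(64574034)/21 + 337036 = 337036 + I*sqrt(64574034)/21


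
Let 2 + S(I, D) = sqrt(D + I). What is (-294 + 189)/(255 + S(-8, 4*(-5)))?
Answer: -26565/64037 + 210*I*sqrt(7)/64037 ≈ -0.41484 + 0.0086764*I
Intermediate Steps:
S(I, D) = -2 + sqrt(D + I)
(-294 + 189)/(255 + S(-8, 4*(-5))) = (-294 + 189)/(255 + (-2 + sqrt(4*(-5) - 8))) = -105/(255 + (-2 + sqrt(-20 - 8))) = -105/(255 + (-2 + sqrt(-28))) = -105/(255 + (-2 + 2*I*sqrt(7))) = -105/(253 + 2*I*sqrt(7))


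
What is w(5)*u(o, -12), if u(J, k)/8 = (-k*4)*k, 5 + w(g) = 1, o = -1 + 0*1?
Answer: 18432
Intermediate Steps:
o = -1 (o = -1 + 0 = -1)
w(g) = -4 (w(g) = -5 + 1 = -4)
u(J, k) = -32*k² (u(J, k) = 8*((-k*4)*k) = 8*((-4*k)*k) = 8*(-4*k²) = -32*k²)
w(5)*u(o, -12) = -(-128)*(-12)² = -(-128)*144 = -4*(-4608) = 18432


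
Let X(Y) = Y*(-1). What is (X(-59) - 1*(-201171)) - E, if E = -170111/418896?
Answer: 84294612191/418896 ≈ 2.0123e+5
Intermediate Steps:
X(Y) = -Y
E = -170111/418896 ≈ -0.40609
(X(-59) - 1*(-201171)) - E = (-1*(-59) - 1*(-201171)) - 1*(-170111/418896) = (59 + 201171) + 170111/418896 = 201230 + 170111/418896 = 84294612191/418896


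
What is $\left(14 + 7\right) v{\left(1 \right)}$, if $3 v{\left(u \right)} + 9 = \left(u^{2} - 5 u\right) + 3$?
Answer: $-70$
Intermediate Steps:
$v{\left(u \right)} = -2 - \frac{5 u}{3} + \frac{u^{2}}{3}$ ($v{\left(u \right)} = -3 + \frac{\left(u^{2} - 5 u\right) + 3}{3} = -3 + \frac{3 + u^{2} - 5 u}{3} = -3 + \left(1 - \frac{5 u}{3} + \frac{u^{2}}{3}\right) = -2 - \frac{5 u}{3} + \frac{u^{2}}{3}$)
$\left(14 + 7\right) v{\left(1 \right)} = \left(14 + 7\right) \left(-2 - \frac{5}{3} + \frac{1^{2}}{3}\right) = 21 \left(-2 - \frac{5}{3} + \frac{1}{3} \cdot 1\right) = 21 \left(-2 - \frac{5}{3} + \frac{1}{3}\right) = 21 \left(- \frac{10}{3}\right) = -70$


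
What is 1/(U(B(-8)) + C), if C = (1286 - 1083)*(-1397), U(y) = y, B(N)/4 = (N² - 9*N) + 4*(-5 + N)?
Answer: -1/283255 ≈ -3.5304e-6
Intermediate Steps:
B(N) = -80 - 20*N + 4*N² (B(N) = 4*((N² - 9*N) + 4*(-5 + N)) = 4*((N² - 9*N) + (-20 + 4*N)) = 4*(-20 + N² - 5*N) = -80 - 20*N + 4*N²)
C = -283591 (C = 203*(-1397) = -283591)
1/(U(B(-8)) + C) = 1/((-80 - 20*(-8) + 4*(-8)²) - 283591) = 1/((-80 + 160 + 4*64) - 283591) = 1/((-80 + 160 + 256) - 283591) = 1/(336 - 283591) = 1/(-283255) = -1/283255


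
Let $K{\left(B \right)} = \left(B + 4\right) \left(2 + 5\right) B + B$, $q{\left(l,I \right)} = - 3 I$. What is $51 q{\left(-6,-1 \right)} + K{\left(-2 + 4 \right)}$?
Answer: $239$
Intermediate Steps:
$K{\left(B \right)} = B + B \left(28 + 7 B\right)$ ($K{\left(B \right)} = \left(4 + B\right) 7 B + B = \left(28 + 7 B\right) B + B = B \left(28 + 7 B\right) + B = B + B \left(28 + 7 B\right)$)
$51 q{\left(-6,-1 \right)} + K{\left(-2 + 4 \right)} = 51 \left(\left(-3\right) \left(-1\right)\right) + \left(-2 + 4\right) \left(29 + 7 \left(-2 + 4\right)\right) = 51 \cdot 3 + 2 \left(29 + 7 \cdot 2\right) = 153 + 2 \left(29 + 14\right) = 153 + 2 \cdot 43 = 153 + 86 = 239$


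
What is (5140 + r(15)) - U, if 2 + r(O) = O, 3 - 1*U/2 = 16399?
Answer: 37945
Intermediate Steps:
U = -32792 (U = 6 - 2*16399 = 6 - 32798 = -32792)
r(O) = -2 + O
(5140 + r(15)) - U = (5140 + (-2 + 15)) - 1*(-32792) = (5140 + 13) + 32792 = 5153 + 32792 = 37945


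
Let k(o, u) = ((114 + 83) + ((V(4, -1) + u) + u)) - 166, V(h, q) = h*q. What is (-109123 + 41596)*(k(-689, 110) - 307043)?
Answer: 20717013492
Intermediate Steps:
k(o, u) = 27 + 2*u (k(o, u) = ((114 + 83) + ((4*(-1) + u) + u)) - 166 = (197 + ((-4 + u) + u)) - 166 = (197 + (-4 + 2*u)) - 166 = (193 + 2*u) - 166 = 27 + 2*u)
(-109123 + 41596)*(k(-689, 110) - 307043) = (-109123 + 41596)*((27 + 2*110) - 307043) = -67527*((27 + 220) - 307043) = -67527*(247 - 307043) = -67527*(-306796) = 20717013492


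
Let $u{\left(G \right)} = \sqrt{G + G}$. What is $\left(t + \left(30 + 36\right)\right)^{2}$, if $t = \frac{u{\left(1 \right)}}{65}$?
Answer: $\frac{\left(4290 + \sqrt{2}\right)^{2}}{4225} \approx 4358.9$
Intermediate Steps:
$u{\left(G \right)} = \sqrt{2} \sqrt{G}$ ($u{\left(G \right)} = \sqrt{2 G} = \sqrt{2} \sqrt{G}$)
$t = \frac{\sqrt{2}}{65}$ ($t = \frac{\sqrt{2} \sqrt{1}}{65} = \sqrt{2} \cdot 1 \cdot \frac{1}{65} = \sqrt{2} \cdot \frac{1}{65} = \frac{\sqrt{2}}{65} \approx 0.021757$)
$\left(t + \left(30 + 36\right)\right)^{2} = \left(\frac{\sqrt{2}}{65} + \left(30 + 36\right)\right)^{2} = \left(\frac{\sqrt{2}}{65} + 66\right)^{2} = \left(66 + \frac{\sqrt{2}}{65}\right)^{2}$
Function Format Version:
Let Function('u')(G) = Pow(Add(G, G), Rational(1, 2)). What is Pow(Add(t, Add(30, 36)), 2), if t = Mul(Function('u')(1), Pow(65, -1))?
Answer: Mul(Rational(1, 4225), Pow(Add(4290, Pow(2, Rational(1, 2))), 2)) ≈ 4358.9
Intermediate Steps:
Function('u')(G) = Mul(Pow(2, Rational(1, 2)), Pow(G, Rational(1, 2))) (Function('u')(G) = Pow(Mul(2, G), Rational(1, 2)) = Mul(Pow(2, Rational(1, 2)), Pow(G, Rational(1, 2))))
t = Mul(Rational(1, 65), Pow(2, Rational(1, 2))) (t = Mul(Mul(Pow(2, Rational(1, 2)), Pow(1, Rational(1, 2))), Pow(65, -1)) = Mul(Mul(Pow(2, Rational(1, 2)), 1), Rational(1, 65)) = Mul(Pow(2, Rational(1, 2)), Rational(1, 65)) = Mul(Rational(1, 65), Pow(2, Rational(1, 2))) ≈ 0.021757)
Pow(Add(t, Add(30, 36)), 2) = Pow(Add(Mul(Rational(1, 65), Pow(2, Rational(1, 2))), Add(30, 36)), 2) = Pow(Add(Mul(Rational(1, 65), Pow(2, Rational(1, 2))), 66), 2) = Pow(Add(66, Mul(Rational(1, 65), Pow(2, Rational(1, 2)))), 2)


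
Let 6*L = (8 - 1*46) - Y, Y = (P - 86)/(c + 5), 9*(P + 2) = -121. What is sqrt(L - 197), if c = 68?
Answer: I*sqrt(350674626)/1314 ≈ 14.251*I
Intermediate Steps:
P = -139/9 (P = -2 + (1/9)*(-121) = -2 - 121/9 = -139/9 ≈ -15.444)
Y = -913/657 (Y = (-139/9 - 86)/(68 + 5) = -913/9/73 = -913/9*1/73 = -913/657 ≈ -1.3897)
L = -24053/3942 (L = ((8 - 1*46) - 1*(-913/657))/6 = ((8 - 46) + 913/657)/6 = (-38 + 913/657)/6 = (1/6)*(-24053/657) = -24053/3942 ≈ -6.1017)
sqrt(L - 197) = sqrt(-24053/3942 - 197) = sqrt(-800627/3942) = I*sqrt(350674626)/1314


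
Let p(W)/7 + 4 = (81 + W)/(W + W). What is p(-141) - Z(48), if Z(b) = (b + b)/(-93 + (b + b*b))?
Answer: -939742/35391 ≈ -26.553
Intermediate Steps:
p(W) = -28 + 7*(81 + W)/(2*W) (p(W) = -28 + 7*((81 + W)/(W + W)) = -28 + 7*((81 + W)/((2*W))) = -28 + 7*((81 + W)*(1/(2*W))) = -28 + 7*((81 + W)/(2*W)) = -28 + 7*(81 + W)/(2*W))
Z(b) = 2*b/(-93 + b + b**2) (Z(b) = (2*b)/(-93 + (b + b**2)) = (2*b)/(-93 + b + b**2) = 2*b/(-93 + b + b**2))
p(-141) - Z(48) = (7/2)*(81 - 7*(-141))/(-141) - 2*48/(-93 + 48 + 48**2) = (7/2)*(-1/141)*(81 + 987) - 2*48/(-93 + 48 + 2304) = (7/2)*(-1/141)*1068 - 2*48/2259 = -1246/47 - 2*48/2259 = -1246/47 - 1*32/753 = -1246/47 - 32/753 = -939742/35391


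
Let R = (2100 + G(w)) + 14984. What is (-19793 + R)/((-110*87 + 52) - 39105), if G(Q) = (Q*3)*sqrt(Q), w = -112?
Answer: 2709/48623 + 1344*I*sqrt(7)/48623 ≈ 0.055714 + 0.073132*I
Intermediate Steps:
G(Q) = 3*Q**(3/2) (G(Q) = (3*Q)*sqrt(Q) = 3*Q**(3/2))
R = 17084 - 1344*I*sqrt(7) (R = (2100 + 3*(-112)**(3/2)) + 14984 = (2100 + 3*(-448*I*sqrt(7))) + 14984 = (2100 - 1344*I*sqrt(7)) + 14984 = 17084 - 1344*I*sqrt(7) ≈ 17084.0 - 3555.9*I)
(-19793 + R)/((-110*87 + 52) - 39105) = (-19793 + (17084 - 1344*I*sqrt(7)))/((-110*87 + 52) - 39105) = (-2709 - 1344*I*sqrt(7))/((-9570 + 52) - 39105) = (-2709 - 1344*I*sqrt(7))/(-9518 - 39105) = (-2709 - 1344*I*sqrt(7))/(-48623) = (-2709 - 1344*I*sqrt(7))*(-1/48623) = 2709/48623 + 1344*I*sqrt(7)/48623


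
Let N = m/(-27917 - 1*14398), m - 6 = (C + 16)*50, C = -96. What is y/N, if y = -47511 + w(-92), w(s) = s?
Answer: -2014320945/3994 ≈ -5.0434e+5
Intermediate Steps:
m = -3994 (m = 6 + (-96 + 16)*50 = 6 - 80*50 = 6 - 4000 = -3994)
N = 3994/42315 (N = -3994/(-27917 - 1*14398) = -3994/(-27917 - 14398) = -3994/(-42315) = -3994*(-1/42315) = 3994/42315 ≈ 0.094387)
y = -47603 (y = -47511 - 92 = -47603)
y/N = -47603/3994/42315 = -47603*42315/3994 = -2014320945/3994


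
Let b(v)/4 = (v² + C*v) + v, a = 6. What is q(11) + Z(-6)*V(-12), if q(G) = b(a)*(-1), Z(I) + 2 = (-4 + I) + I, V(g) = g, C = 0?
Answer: 48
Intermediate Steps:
b(v) = 4*v + 4*v² (b(v) = 4*((v² + 0*v) + v) = 4*((v² + 0) + v) = 4*(v² + v) = 4*(v + v²) = 4*v + 4*v²)
Z(I) = -6 + 2*I (Z(I) = -2 + ((-4 + I) + I) = -2 + (-4 + 2*I) = -6 + 2*I)
q(G) = -168 (q(G) = (4*6*(1 + 6))*(-1) = (4*6*7)*(-1) = 168*(-1) = -168)
q(11) + Z(-6)*V(-12) = -168 + (-6 + 2*(-6))*(-12) = -168 + (-6 - 12)*(-12) = -168 - 18*(-12) = -168 + 216 = 48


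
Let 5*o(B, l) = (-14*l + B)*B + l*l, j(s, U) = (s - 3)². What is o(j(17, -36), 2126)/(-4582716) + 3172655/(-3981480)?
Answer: -1126978292099/1520499341640 ≈ -0.74119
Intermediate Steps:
j(s, U) = (-3 + s)²
o(B, l) = l²/5 + B*(B - 14*l)/5 (o(B, l) = ((-14*l + B)*B + l*l)/5 = ((B - 14*l)*B + l²)/5 = (B*(B - 14*l) + l²)/5 = (l² + B*(B - 14*l))/5 = l²/5 + B*(B - 14*l)/5)
o(j(17, -36), 2126)/(-4582716) + 3172655/(-3981480) = (((-3 + 17)²)²/5 + (⅕)*2126² - 14/5*(-3 + 17)²*2126)/(-4582716) + 3172655/(-3981480) = ((14²)²/5 + (⅕)*4519876 - 14/5*14²*2126)*(-1/4582716) + 3172655*(-1/3981480) = ((⅕)*196² + 4519876/5 - 14/5*196*2126)*(-1/4582716) - 634531/796296 = ((⅕)*38416 + 4519876/5 - 5833744/5)*(-1/4582716) - 634531/796296 = (38416/5 + 4519876/5 - 5833744/5)*(-1/4582716) - 634531/796296 = -1275452/5*(-1/4582716) - 634531/796296 = 318863/5728395 - 634531/796296 = -1126978292099/1520499341640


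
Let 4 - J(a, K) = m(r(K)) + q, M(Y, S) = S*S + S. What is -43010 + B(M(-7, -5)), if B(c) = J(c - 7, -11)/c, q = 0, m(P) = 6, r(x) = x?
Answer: -430101/10 ≈ -43010.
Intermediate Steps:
M(Y, S) = S + S**2 (M(Y, S) = S**2 + S = S + S**2)
J(a, K) = -2 (J(a, K) = 4 - (6 + 0) = 4 - 1*6 = 4 - 6 = -2)
B(c) = -2/c
-43010 + B(M(-7, -5)) = -43010 - 2*(-1/(5*(1 - 5))) = -43010 - 2/((-5*(-4))) = -43010 - 2/20 = -43010 - 2*1/20 = -43010 - 1/10 = -430101/10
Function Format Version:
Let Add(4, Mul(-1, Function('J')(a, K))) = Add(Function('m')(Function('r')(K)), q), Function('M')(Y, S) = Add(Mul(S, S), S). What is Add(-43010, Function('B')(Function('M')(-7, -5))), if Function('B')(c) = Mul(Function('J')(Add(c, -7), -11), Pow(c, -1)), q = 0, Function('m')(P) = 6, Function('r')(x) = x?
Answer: Rational(-430101, 10) ≈ -43010.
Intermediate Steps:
Function('M')(Y, S) = Add(S, Pow(S, 2)) (Function('M')(Y, S) = Add(Pow(S, 2), S) = Add(S, Pow(S, 2)))
Function('J')(a, K) = -2 (Function('J')(a, K) = Add(4, Mul(-1, Add(6, 0))) = Add(4, Mul(-1, 6)) = Add(4, -6) = -2)
Function('B')(c) = Mul(-2, Pow(c, -1))
Add(-43010, Function('B')(Function('M')(-7, -5))) = Add(-43010, Mul(-2, Pow(Mul(-5, Add(1, -5)), -1))) = Add(-43010, Mul(-2, Pow(Mul(-5, -4), -1))) = Add(-43010, Mul(-2, Pow(20, -1))) = Add(-43010, Mul(-2, Rational(1, 20))) = Add(-43010, Rational(-1, 10)) = Rational(-430101, 10)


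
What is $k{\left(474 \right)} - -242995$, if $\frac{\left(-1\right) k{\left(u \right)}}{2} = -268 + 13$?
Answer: $243505$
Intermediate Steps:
$k{\left(u \right)} = 510$ ($k{\left(u \right)} = - 2 \left(-268 + 13\right) = \left(-2\right) \left(-255\right) = 510$)
$k{\left(474 \right)} - -242995 = 510 - -242995 = 510 + 242995 = 243505$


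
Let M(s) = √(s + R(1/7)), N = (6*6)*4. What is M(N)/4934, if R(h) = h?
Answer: √7063/34538 ≈ 0.0024333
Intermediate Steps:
N = 144 (N = 36*4 = 144)
M(s) = √(⅐ + s) (M(s) = √(s + 1/7) = √(s + ⅐) = √(⅐ + s))
M(N)/4934 = (√(7 + 49*144)/7)/4934 = (√(7 + 7056)/7)*(1/4934) = (√7063/7)*(1/4934) = √7063/34538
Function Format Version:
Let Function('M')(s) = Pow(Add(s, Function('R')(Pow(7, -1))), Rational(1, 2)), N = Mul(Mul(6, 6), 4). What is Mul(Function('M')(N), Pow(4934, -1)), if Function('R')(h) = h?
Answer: Mul(Rational(1, 34538), Pow(7063, Rational(1, 2))) ≈ 0.0024333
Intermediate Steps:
N = 144 (N = Mul(36, 4) = 144)
Function('M')(s) = Pow(Add(Rational(1, 7), s), Rational(1, 2)) (Function('M')(s) = Pow(Add(s, Pow(7, -1)), Rational(1, 2)) = Pow(Add(s, Rational(1, 7)), Rational(1, 2)) = Pow(Add(Rational(1, 7), s), Rational(1, 2)))
Mul(Function('M')(N), Pow(4934, -1)) = Mul(Mul(Rational(1, 7), Pow(Add(7, Mul(49, 144)), Rational(1, 2))), Pow(4934, -1)) = Mul(Mul(Rational(1, 7), Pow(Add(7, 7056), Rational(1, 2))), Rational(1, 4934)) = Mul(Mul(Rational(1, 7), Pow(7063, Rational(1, 2))), Rational(1, 4934)) = Mul(Rational(1, 34538), Pow(7063, Rational(1, 2)))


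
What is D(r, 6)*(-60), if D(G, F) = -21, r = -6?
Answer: 1260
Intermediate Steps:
D(r, 6)*(-60) = -21*(-60) = 1260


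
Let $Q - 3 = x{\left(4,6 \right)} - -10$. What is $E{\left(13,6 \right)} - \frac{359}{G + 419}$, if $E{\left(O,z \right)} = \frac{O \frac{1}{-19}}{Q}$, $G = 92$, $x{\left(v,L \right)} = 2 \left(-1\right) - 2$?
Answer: $- \frac{68032}{87381} \approx -0.77857$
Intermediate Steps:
$x{\left(v,L \right)} = -4$ ($x{\left(v,L \right)} = -2 - 2 = -4$)
$Q = 9$ ($Q = 3 - -6 = 3 + \left(-4 + 10\right) = 3 + 6 = 9$)
$E{\left(O,z \right)} = - \frac{O}{171}$ ($E{\left(O,z \right)} = \frac{O \frac{1}{-19}}{9} = O \left(- \frac{1}{19}\right) \frac{1}{9} = - \frac{O}{19} \cdot \frac{1}{9} = - \frac{O}{171}$)
$E{\left(13,6 \right)} - \frac{359}{G + 419} = \left(- \frac{1}{171}\right) 13 - \frac{359}{92 + 419} = - \frac{13}{171} - \frac{359}{511} = - \frac{68032}{87381}$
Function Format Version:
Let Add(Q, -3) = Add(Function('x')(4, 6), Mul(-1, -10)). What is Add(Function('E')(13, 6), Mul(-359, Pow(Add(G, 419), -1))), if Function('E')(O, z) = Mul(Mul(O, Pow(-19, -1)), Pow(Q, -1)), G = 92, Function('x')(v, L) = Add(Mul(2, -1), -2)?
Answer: Rational(-68032, 87381) ≈ -0.77857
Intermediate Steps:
Function('x')(v, L) = -4 (Function('x')(v, L) = Add(-2, -2) = -4)
Q = 9 (Q = Add(3, Add(-4, Mul(-1, -10))) = Add(3, Add(-4, 10)) = Add(3, 6) = 9)
Function('E')(O, z) = Mul(Rational(-1, 171), O) (Function('E')(O, z) = Mul(Mul(O, Pow(-19, -1)), Pow(9, -1)) = Mul(Mul(O, Rational(-1, 19)), Rational(1, 9)) = Mul(Mul(Rational(-1, 19), O), Rational(1, 9)) = Mul(Rational(-1, 171), O))
Add(Function('E')(13, 6), Mul(-359, Pow(Add(G, 419), -1))) = Add(Mul(Rational(-1, 171), 13), Mul(-359, Pow(Add(92, 419), -1))) = Add(Rational(-13, 171), Mul(-359, Pow(511, -1))) = Add(Rational(-13, 171), Mul(-359, Rational(1, 511))) = Add(Rational(-13, 171), Rational(-359, 511)) = Rational(-68032, 87381)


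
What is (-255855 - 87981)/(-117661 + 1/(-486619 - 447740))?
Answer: 80316565281/27484403575 ≈ 2.9223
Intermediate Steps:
(-255855 - 87981)/(-117661 + 1/(-486619 - 447740)) = -343836/(-117661 + 1/(-934359)) = -343836/(-117661 - 1/934359) = -343836/(-109937614300/934359) = -343836*(-934359/109937614300) = 80316565281/27484403575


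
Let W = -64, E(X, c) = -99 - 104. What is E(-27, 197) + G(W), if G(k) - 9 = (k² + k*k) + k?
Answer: 7934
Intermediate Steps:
E(X, c) = -203
G(k) = 9 + k + 2*k² (G(k) = 9 + ((k² + k*k) + k) = 9 + ((k² + k²) + k) = 9 + (2*k² + k) = 9 + (k + 2*k²) = 9 + k + 2*k²)
E(-27, 197) + G(W) = -203 + (9 - 64 + 2*(-64)²) = -203 + (9 - 64 + 2*4096) = -203 + (9 - 64 + 8192) = -203 + 8137 = 7934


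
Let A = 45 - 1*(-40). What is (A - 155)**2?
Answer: 4900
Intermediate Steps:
A = 85 (A = 45 + 40 = 85)
(A - 155)**2 = (85 - 155)**2 = (-70)**2 = 4900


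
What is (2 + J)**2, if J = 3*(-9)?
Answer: 625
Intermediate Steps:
J = -27
(2 + J)**2 = (2 - 27)**2 = (-25)**2 = 625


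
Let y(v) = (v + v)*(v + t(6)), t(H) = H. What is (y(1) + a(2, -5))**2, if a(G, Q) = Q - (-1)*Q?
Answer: 16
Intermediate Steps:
a(G, Q) = 2*Q (a(G, Q) = Q + Q = 2*Q)
y(v) = 2*v*(6 + v) (y(v) = (v + v)*(v + 6) = (2*v)*(6 + v) = 2*v*(6 + v))
(y(1) + a(2, -5))**2 = (2*1*(6 + 1) + 2*(-5))**2 = (2*1*7 - 10)**2 = (14 - 10)**2 = 4**2 = 16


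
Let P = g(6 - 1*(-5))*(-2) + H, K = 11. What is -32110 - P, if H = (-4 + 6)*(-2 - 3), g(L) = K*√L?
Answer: -32100 + 22*√11 ≈ -32027.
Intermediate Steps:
g(L) = 11*√L
H = -10 (H = 2*(-5) = -10)
P = -10 - 22*√11 (P = (11*√(6 - 1*(-5)))*(-2) - 10 = (11*√(6 + 5))*(-2) - 10 = (11*√11)*(-2) - 10 = -22*√11 - 10 = -10 - 22*√11 ≈ -82.966)
-32110 - P = -32110 - (-10 - 22*√11) = -32110 + (10 + 22*√11) = -32100 + 22*√11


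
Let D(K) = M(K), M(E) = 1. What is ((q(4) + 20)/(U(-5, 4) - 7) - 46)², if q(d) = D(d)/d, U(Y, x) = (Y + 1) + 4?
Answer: 1874161/784 ≈ 2390.5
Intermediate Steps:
D(K) = 1
U(Y, x) = 5 + Y (U(Y, x) = (1 + Y) + 4 = 5 + Y)
q(d) = 1/d
((q(4) + 20)/(U(-5, 4) - 7) - 46)² = ((1/4 + 20)/((5 - 5) - 7) - 46)² = ((¼ + 20)/(0 - 7) - 46)² = ((81/4)/(-7) - 46)² = ((81/4)*(-⅐) - 46)² = (-81/28 - 46)² = (-1369/28)² = 1874161/784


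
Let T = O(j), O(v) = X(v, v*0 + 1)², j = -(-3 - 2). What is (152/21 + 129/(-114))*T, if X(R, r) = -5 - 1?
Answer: 29238/133 ≈ 219.83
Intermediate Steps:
X(R, r) = -6
j = 5 (j = -1*(-5) = 5)
O(v) = 36 (O(v) = (-6)² = 36)
T = 36
(152/21 + 129/(-114))*T = (152/21 + 129/(-114))*36 = (152*(1/21) + 129*(-1/114))*36 = (152/21 - 43/38)*36 = (4873/798)*36 = 29238/133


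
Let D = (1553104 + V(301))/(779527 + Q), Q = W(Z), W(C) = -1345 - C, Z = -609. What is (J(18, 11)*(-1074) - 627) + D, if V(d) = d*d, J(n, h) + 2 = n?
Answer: -13869402796/778791 ≈ -17809.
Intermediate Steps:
J(n, h) = -2 + n
Q = -736 (Q = -1345 - 1*(-609) = -1345 + 609 = -736)
V(d) = d**2
D = 1643705/778791 (D = (1553104 + 301**2)/(779527 - 736) = (1553104 + 90601)/778791 = 1643705*(1/778791) = 1643705/778791 ≈ 2.1106)
(J(18, 11)*(-1074) - 627) + D = ((-2 + 18)*(-1074) - 627) + 1643705/778791 = (16*(-1074) - 627) + 1643705/778791 = (-17184 - 627) + 1643705/778791 = -17811 + 1643705/778791 = -13869402796/778791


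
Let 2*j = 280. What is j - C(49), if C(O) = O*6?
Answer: -154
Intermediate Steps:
j = 140 (j = (1/2)*280 = 140)
C(O) = 6*O
j - C(49) = 140 - 6*49 = 140 - 1*294 = 140 - 294 = -154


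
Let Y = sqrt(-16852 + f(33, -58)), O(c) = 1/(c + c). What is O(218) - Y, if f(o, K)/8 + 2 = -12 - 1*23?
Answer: 1/436 - 2*I*sqrt(4287) ≈ 0.0022936 - 130.95*I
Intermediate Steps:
f(o, K) = -296 (f(o, K) = -16 + 8*(-12 - 1*23) = -16 + 8*(-12 - 23) = -16 + 8*(-35) = -16 - 280 = -296)
O(c) = 1/(2*c)
Y = 2*I*sqrt(4287) (Y = sqrt(-16852 - 296) = sqrt(-17148) = 2*I*sqrt(4287) ≈ 130.95*I)
O(218) - Y = (1/2)/218 - 2*I*sqrt(4287) = (1/2)*(1/218) - 2*I*sqrt(4287) = 1/436 - 2*I*sqrt(4287)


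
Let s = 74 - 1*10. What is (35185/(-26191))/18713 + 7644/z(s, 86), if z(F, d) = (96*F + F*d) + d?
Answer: 1873002333031/2875488177661 ≈ 0.65137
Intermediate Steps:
s = 64 (s = 74 - 10 = 64)
z(F, d) = d + 96*F + F*d
(35185/(-26191))/18713 + 7644/z(s, 86) = (35185/(-26191))/18713 + 7644/(86 + 96*64 + 64*86) = (35185*(-1/26191))*(1/18713) + 7644/(86 + 6144 + 5504) = -35185/26191*1/18713 + 7644/11734 = -35185/490112183 + 7644*(1/11734) = -35185/490112183 + 3822/5867 = 1873002333031/2875488177661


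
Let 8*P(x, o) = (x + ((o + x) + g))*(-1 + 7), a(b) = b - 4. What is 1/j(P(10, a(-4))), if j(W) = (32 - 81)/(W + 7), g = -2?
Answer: -29/98 ≈ -0.29592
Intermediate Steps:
a(b) = -4 + b
P(x, o) = -3/2 + 3*x/2 + 3*o/4 (P(x, o) = ((x + ((o + x) - 2))*(-1 + 7))/8 = ((x + (-2 + o + x))*6)/8 = ((-2 + o + 2*x)*6)/8 = (-12 + 6*o + 12*x)/8 = -3/2 + 3*x/2 + 3*o/4)
j(W) = -49/(7 + W)
1/j(P(10, a(-4))) = 1/(-49/(7 + (-3/2 + (3/2)*10 + 3*(-4 - 4)/4))) = 1/(-49/(7 + (-3/2 + 15 + (3/4)*(-8)))) = 1/(-49/(7 + (-3/2 + 15 - 6))) = 1/(-49/(7 + 15/2)) = 1/(-49/29/2) = 1/(-49*2/29) = 1/(-98/29) = -29/98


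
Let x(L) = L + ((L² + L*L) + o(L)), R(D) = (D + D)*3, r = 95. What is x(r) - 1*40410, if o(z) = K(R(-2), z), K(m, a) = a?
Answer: -22170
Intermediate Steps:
R(D) = 6*D (R(D) = (2*D)*3 = 6*D)
o(z) = z
x(L) = 2*L + 2*L² (x(L) = L + ((L² + L*L) + L) = L + ((L² + L²) + L) = L + (2*L² + L) = L + (L + 2*L²) = 2*L + 2*L²)
x(r) - 1*40410 = 2*95*(1 + 95) - 1*40410 = 2*95*96 - 40410 = 18240 - 40410 = -22170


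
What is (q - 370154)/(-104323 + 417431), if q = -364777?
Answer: -734931/313108 ≈ -2.3472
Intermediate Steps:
(q - 370154)/(-104323 + 417431) = (-364777 - 370154)/(-104323 + 417431) = -734931/313108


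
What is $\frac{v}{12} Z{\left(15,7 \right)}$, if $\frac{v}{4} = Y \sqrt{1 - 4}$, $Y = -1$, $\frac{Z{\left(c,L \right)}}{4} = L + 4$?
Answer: $- \frac{44 i \sqrt{3}}{3} \approx - 25.403 i$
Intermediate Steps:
$Z{\left(c,L \right)} = 16 + 4 L$ ($Z{\left(c,L \right)} = 4 \left(L + 4\right) = 4 \left(4 + L\right) = 16 + 4 L$)
$v = - 4 i \sqrt{3}$ ($v = 4 \left(- \sqrt{1 - 4}\right) = 4 \left(- \sqrt{-3}\right) = 4 \left(- i \sqrt{3}\right) = - 4 i \sqrt{3} \approx - 6.9282 i$)
$\frac{v}{12} Z{\left(15,7 \right)} = \frac{\left(-4\right) i \sqrt{3}}{12} \left(16 + 4 \cdot 7\right) = - 4 i \sqrt{3} \cdot \frac{1}{12} \left(16 + 28\right) = - \frac{i \sqrt{3}}{3} \cdot 44 = - \frac{44 i \sqrt{3}}{3}$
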